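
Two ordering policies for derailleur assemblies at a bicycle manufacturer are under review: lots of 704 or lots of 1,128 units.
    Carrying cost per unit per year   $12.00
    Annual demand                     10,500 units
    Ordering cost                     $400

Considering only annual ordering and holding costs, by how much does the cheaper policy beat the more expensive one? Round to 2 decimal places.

$301.50

TC(Q) = (D/Q)S + (Q/2)H
TC(704) = (10,500/704)×400 + (704/2)×12 = $10,189.91
TC(1,128) = (10,500/1,128)×400 + (1,128/2)×12 = $10,491.40
Lots of 704 are cheaper by $301.50.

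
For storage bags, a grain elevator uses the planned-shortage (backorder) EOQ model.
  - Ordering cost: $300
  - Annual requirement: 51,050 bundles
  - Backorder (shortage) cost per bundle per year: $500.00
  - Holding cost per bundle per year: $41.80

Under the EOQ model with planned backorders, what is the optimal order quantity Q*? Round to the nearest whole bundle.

891 bundles

Basic EOQ = √(2·51,050·300/41.8) = 856.023
Backorder adjustment √((H+b)/b) = √((41.8+500)/500) = 1.0410
Q* = 856.023 × 1.0410 ≈ 891.09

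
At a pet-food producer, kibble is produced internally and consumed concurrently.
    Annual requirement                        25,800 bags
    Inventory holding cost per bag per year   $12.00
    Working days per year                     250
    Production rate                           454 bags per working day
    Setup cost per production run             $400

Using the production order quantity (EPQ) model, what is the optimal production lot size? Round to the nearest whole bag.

d = 25,800/250 = 103.2000 bags/day;  effective holding cost H(1 − d/p) = 12·(1 − 103.2000/454) = 9.27225
Q* = √(2DS / H_eff) = √(2·25,800·400 / 9.27225) ≈ 1,491.98

1,492 bags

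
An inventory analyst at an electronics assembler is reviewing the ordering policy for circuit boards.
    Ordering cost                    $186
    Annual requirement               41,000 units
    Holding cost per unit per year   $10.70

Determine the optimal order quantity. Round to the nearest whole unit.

Q* = √(2·D·S / H) = √(2·41,000·186 / 10.7) = √1,425,420.6 ≈ 1,193.91

1,194 units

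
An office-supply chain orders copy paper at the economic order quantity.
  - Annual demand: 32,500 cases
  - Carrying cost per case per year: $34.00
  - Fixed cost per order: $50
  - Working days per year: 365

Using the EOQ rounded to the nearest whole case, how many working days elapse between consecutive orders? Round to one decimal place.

EOQ = √(2DS/H) = √(2 × 32,500 × 50 / 34)
    = √(95,588.24) ≈ 309.17 → Q = 309 cases
T = Q/D × 365 days = 309/32,500 × 365 = 3.470 days

3.5 days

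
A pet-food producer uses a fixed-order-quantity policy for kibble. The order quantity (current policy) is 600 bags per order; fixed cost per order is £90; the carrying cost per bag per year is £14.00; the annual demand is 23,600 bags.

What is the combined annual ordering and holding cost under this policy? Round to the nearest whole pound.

£7,740

Ordering: D/Q × S = 23,600/600 × £90 = £3,540.00
Holding:  Q/2 × H = 600/2 × £14 = £4,200.00
Total = £3,540.00 + £4,200.00 = £7,740.00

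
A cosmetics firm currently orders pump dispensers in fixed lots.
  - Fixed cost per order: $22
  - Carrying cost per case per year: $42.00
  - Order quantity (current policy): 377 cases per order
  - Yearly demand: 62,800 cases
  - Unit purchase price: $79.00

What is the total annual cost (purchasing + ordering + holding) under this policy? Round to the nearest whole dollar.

$4,972,782

Annual ordering cost = (D/Q)·S = (62,800/377) × 22 = $3,664.72
Annual holding cost  = (Q/2)·H = (377/2) × 42 = $7,917.00
Purchase cost = D·C = 62,800 × 79 = $4,961,200.00
Total = $3,664.72 + $7,917.00 + $4,961,200.00 = $4,972,781.72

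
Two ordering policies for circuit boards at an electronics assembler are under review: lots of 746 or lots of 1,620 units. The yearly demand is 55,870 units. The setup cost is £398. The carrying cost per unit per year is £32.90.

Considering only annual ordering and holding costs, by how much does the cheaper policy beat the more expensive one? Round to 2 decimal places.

TC(Q) = (D/Q)S + (Q/2)H
TC(746) = (55,870/746)×398 + (746/2)×32.9 = £42,079.02
TC(1,620) = (55,870/1,620)×398 + (1,620/2)×32.9 = £40,375.09
Cheaper: Q = 1,620.  Difference = £1,703.93

£1,703.93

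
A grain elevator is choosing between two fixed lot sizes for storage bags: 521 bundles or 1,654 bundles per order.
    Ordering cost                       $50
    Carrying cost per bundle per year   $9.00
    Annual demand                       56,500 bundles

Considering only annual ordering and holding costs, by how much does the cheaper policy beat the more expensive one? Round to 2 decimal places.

TC(Q) = (D/Q)S + (Q/2)H
TC(521) = (56,500/521)×50 + (521/2)×9 = $7,766.76
TC(1,654) = (56,500/1,654)×50 + (1,654/2)×9 = $9,150.98
Lots of 521 are cheaper by $1,384.22.

$1,384.22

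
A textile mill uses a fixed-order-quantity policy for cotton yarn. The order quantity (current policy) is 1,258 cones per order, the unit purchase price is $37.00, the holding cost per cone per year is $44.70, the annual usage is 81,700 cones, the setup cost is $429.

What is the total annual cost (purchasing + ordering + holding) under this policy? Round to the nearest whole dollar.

Orders/yr = 81,700/1,258 = 64.944; ordering cost = 64.944 × $429 = $27,861.13
Average inventory = 1,258/2 = 629; holding cost = 629 × $44.7 = $28,116.30
Purchase cost = D·C = 81,700 × 37 = $3,022,900.00
Total = $27,861.13 + $28,116.30 + $3,022,900.00 = $3,078,877.43

$3,078,877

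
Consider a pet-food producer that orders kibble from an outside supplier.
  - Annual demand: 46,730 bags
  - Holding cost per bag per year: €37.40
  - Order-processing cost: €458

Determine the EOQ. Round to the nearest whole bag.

1,070 bags

2DS/H = 2·46,730·458/37.4 = 1,144,510.16
EOQ = √1,144,510.16 ≈ 1,069.82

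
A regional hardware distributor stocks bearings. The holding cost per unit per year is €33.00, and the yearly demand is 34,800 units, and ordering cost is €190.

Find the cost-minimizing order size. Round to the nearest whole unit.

633 units

Q* = √(2·D·S / H) = √(2·34,800·190 / 33) = √400,727.3 ≈ 633.03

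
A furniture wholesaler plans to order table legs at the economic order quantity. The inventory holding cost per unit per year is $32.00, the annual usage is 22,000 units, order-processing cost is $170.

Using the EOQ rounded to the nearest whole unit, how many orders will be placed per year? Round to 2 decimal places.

Optimal lot size Q* = (2 × 22,000 × $170 / $32)^½ ≈ 483.48 → Q = 483
N = D/Q = 22,000/483 ≈ 45.549 orders/yr

45.55 orders per year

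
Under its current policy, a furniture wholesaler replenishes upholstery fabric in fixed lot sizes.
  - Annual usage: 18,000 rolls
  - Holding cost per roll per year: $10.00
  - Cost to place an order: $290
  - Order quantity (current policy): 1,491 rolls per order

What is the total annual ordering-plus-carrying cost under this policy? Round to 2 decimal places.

Ordering: D/Q × S = 18,000/1,491 × $290 = $3,501.01
Holding:  Q/2 × H = 1,491/2 × $10 = $7,455.00
Total = $3,501.01 + $7,455.00 = $10,956.01

$10,956.01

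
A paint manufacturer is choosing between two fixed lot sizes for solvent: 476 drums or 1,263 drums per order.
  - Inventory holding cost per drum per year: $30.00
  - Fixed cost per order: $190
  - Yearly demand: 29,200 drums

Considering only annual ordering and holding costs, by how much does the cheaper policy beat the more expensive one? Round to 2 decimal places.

$4,542.25

For each Q, cost = (D/Q)·S + (Q/2)·H.
TC(476) = (29,200/476)×190 + (476/2)×30 = $18,795.46
TC(1,263) = (29,200/1,263)×190 + (1,263/2)×30 = $23,337.72
|ΔTC| = |$18,795.46 − $23,337.72| = $4,542.25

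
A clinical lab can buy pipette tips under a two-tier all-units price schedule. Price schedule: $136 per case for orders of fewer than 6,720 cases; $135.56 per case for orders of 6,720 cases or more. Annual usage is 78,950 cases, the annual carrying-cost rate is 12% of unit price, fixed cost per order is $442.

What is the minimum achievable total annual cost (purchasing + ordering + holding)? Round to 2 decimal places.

$10,762,312.63

H₁ = 12%×$136 = $16.3200;  H₂ = 12%×$135.56 = $16.2672
EOQ₁ = √(2×78,950×442/16.3200) = 2,067.96  (< 6,720, feasible at tier 1)
EOQ₂ = √(2×78,950×442/16.2672) = 2,071.31  (< 6,720 → use Q = 6,720 at tier-2 price)
TC(tier 1 (EOQ₁), Q≈2,068.0) = $10,770,949.11
TC(tier 2, Q≈6,720.0) = $10,762,312.63
Minimum at tier 2: $10,762,312.63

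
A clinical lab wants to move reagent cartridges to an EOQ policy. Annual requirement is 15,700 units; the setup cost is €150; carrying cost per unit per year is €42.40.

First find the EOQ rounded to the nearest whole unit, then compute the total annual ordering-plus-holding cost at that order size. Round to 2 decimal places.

Optimal lot size Q* = (2 × 15,700 × €150 / €42.4)^½ ≈ 333.29 → Q = 333 units
Ordering: D/Q × S = 15,700/333 × €150 = €7,072.07
Holding:  Q/2 × H = 333/2 × €42.4 = €7,059.60
Total = €7,072.07 + €7,059.60 = €14,131.67

€14,131.67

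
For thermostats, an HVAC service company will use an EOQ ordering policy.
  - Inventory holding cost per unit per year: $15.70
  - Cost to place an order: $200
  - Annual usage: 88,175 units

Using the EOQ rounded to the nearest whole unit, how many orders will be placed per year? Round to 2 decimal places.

Optimal lot size Q* = (2 × 88,175 × $200 / $15.7)^½ ≈ 1,498.83 → Q = 1,499
Orders per year = D/Q = 88,175 / 1,499 = 58.823

58.82 orders per year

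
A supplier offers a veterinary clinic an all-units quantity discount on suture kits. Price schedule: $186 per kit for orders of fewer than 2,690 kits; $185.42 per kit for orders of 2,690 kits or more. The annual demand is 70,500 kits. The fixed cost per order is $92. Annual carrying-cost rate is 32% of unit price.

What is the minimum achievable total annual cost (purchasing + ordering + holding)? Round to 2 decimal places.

H₁ = 32%×$186 = $59.5200;  H₂ = 32%×$185.42 = $59.3344
EOQ₁ = √(2×70,500×92/59.5200) = 466.84  (< 2,690, feasible at tier 1)
EOQ₂ = √(2×70,500×92/59.3344) = 467.57  (< 2,690 → use Q = 2,690 at tier-2 price)
TC(tier 1 (EOQ₁), Q≈466.8) = $13,140,786.57
TC(tier 2, Q≈2,690.0) = $13,154,325.92
Minimum at tier 1 (EOQ₁): $13,140,786.57

$13,140,786.57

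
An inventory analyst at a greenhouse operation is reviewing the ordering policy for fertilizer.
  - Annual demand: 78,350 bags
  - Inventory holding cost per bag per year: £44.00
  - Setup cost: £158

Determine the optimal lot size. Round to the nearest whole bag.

EOQ = √(2DS/H) = √(2 × 78,350 × 158 / 44)
    = √(562,695.45) ≈ 750.13

750 bags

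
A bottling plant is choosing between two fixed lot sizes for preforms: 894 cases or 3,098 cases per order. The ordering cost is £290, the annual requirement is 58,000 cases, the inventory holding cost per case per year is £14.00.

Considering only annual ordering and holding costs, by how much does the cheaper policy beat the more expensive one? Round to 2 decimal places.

£2,042.99

Annual cost at Q: ordering D·S/Q plus holding Q·H/2.
TC(894) = (58,000/894)×290 + (894/2)×14 = £25,072.32
TC(3,098) = (58,000/3,098)×290 + (3,098/2)×14 = £27,115.31
Cheaper: Q = 894.  Difference = £2,042.99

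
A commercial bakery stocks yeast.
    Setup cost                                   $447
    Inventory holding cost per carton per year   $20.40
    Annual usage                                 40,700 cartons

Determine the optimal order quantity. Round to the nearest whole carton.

2DS/H = 2·40,700·447/20.4 = 1,783,617.65
EOQ = √1,783,617.65 ≈ 1,335.52

1,336 cartons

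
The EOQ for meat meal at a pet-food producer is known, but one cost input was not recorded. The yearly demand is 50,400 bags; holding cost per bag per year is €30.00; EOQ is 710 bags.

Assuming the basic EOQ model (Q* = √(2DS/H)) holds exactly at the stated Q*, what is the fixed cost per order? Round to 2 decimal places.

€150.03

Since Q* = (2DS/H)^½, squaring gives Q*²·H = 2DS.
S = Q²H / (2D) = 710² × 30 / (2 × 50,400) = 150.0298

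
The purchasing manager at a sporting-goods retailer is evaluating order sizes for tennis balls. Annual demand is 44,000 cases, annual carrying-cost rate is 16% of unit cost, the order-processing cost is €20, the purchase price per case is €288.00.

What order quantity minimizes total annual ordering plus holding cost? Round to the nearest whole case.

195 cases

H = i·C = 0.16 × €288 = €46.0800 per case-year
Optimal lot size Q* = (2 × 44,000 × €20 / €46.08)^½ ≈ 195.43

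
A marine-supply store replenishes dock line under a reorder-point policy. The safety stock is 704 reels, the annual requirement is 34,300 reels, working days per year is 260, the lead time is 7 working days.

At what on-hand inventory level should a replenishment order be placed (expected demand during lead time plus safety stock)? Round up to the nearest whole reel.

Daily demand d = 34,300 / 260 = 131.923 reels/day
Demand during lead time = 131.923 × 7 = 923.46
Reorder point = 923.46 + 704 = 1,627.46 → round up

1,628 reels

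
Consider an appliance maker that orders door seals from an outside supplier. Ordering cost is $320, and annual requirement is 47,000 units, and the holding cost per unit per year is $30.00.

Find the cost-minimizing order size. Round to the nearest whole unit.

Q* = √(2·D·S / H) = √(2·47,000·320 / 30) = √1,002,666.7 ≈ 1,001.33

1,001 units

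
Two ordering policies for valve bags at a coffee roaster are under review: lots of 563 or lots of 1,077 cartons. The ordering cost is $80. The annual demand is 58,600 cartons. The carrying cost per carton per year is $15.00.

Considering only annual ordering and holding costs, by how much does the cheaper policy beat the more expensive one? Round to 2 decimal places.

Annual cost at Q: ordering D·S/Q plus holding Q·H/2.
TC(563) = (58,600/563)×80 + (563/2)×15 = $12,549.32
TC(1,077) = (58,600/1,077)×80 + (1,077/2)×15 = $12,430.33
Lots of 1,077 are cheaper by $118.99.

$118.99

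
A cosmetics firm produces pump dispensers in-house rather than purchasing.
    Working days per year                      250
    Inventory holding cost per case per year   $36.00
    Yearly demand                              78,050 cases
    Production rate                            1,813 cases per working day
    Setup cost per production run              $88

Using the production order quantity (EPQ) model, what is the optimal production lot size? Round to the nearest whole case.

679 cases

Daily demand d = 78,050/250 = 312.200; p = 1813; 1 − d/p = 0.82780
EPQ = √(2DS / (H(1 − d/p)))
    = √(2 × 78,050 × 88 / (36 × 0.82780)) ≈ 678.94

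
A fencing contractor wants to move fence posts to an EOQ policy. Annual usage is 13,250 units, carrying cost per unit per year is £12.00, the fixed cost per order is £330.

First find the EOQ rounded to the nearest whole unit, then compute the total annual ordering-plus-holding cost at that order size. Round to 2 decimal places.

£10,244.02

Q* = √(2·D·S / H) = √(2·13,250·330 / 12) = √728,750.0 ≈ 853.67 → Q = 854 units
Orders/yr = 13,250/854 = 15.515; ordering cost = 15.515 × £330 = £5,120.02
Average inventory = 854/2 = 427; holding cost = 427 × £12 = £5,124.00
Total = £5,120.02 + £5,124.00 = £10,244.02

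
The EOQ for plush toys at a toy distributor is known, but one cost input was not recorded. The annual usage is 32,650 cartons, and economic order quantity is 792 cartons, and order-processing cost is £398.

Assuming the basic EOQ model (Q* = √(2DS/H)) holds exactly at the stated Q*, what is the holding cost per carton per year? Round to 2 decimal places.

From Q* = √(2DS/H) ⇒ Q*² = 2DS/H.
H = 2DS / Q² = 2 × 32,650 × 398 / 792² = 41.4330

£41.43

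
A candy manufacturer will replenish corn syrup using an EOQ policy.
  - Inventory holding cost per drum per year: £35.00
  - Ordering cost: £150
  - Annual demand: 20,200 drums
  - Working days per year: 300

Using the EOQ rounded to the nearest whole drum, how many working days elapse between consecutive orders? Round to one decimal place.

Optimal lot size Q* = (2 × 20,200 × £150 / £35)^½ ≈ 416.10 → Q = 416 drums
T = Q/D × 300 days = 416/20,200 × 300 = 6.178 days

6.2 days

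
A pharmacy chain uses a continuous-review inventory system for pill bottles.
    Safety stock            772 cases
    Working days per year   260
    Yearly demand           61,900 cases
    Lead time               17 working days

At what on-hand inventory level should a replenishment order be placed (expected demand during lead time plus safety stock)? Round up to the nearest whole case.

4,820 cases

Daily demand d = 61,900 / 260 = 238.077 cases/day
Demand during lead time = 238.077 × 17 = 4,047.31
Reorder point = 4,047.31 + 772 = 4,819.31 → round up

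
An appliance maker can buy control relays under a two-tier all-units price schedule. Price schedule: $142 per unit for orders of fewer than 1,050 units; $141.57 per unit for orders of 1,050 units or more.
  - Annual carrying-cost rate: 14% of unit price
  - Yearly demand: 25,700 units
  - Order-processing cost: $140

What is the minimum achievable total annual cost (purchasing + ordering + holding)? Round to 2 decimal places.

H₁ = 14%×$142 = $19.8800;  H₂ = 14%×$141.57 = $19.8198
EOQ₁ = √(2×25,700×140/19.8800) = 601.64  (< 1,050, feasible at tier 1)
EOQ₂ = √(2×25,700×140/19.8198) = 602.55  (< 1,050 → use Q = 1,050 at tier-2 price)
TC(tier 1 (EOQ₁), Q≈601.6) = $3,661,360.62
TC(tier 2, Q≈1,050.0) = $3,652,181.06
Minimum at tier 2: $3,652,181.06

$3,652,181.06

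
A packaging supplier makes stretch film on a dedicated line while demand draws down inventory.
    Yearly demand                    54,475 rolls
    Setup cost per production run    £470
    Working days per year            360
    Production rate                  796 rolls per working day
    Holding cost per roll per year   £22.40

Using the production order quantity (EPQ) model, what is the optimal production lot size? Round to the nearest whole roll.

1,680 rolls

Daily demand d = 54,475/360 = 151.319; p = 796; 1 − d/p = 0.80990
EPQ = √(2DS / (H(1 − d/p)))
    = √(2 × 54,475 × 470 / (22.4 × 0.80990)) ≈ 1,680.05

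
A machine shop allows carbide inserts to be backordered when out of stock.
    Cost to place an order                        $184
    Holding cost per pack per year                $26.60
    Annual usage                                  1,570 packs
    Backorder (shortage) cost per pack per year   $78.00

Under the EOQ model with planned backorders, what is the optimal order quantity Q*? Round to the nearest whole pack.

Q* = √(2DS/H) · √((H + b)/b)
   = √(2 × 1,570 × 184 / 26.6) · √((26.6 + 78) / 78)
   = 147.378 × 1.1580 ≈ 170.67

171 packs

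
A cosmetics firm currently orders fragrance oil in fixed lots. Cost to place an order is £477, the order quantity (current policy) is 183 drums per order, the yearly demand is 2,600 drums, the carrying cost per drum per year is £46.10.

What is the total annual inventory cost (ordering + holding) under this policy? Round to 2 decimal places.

Orders/yr = 2,600/183 = 14.208; ordering cost = 14.208 × £477 = £6,777.05
Average inventory = 183/2 = 91.5; holding cost = 91.5 × £46.1 = £4,218.15
Total = £6,777.05 + £4,218.15 = £10,995.20

£10,995.20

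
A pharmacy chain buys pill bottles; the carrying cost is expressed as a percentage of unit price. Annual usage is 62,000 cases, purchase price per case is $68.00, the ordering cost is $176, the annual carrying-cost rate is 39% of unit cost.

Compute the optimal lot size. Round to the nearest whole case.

907 cases

Holding cost per case per year: H = 39% × $68 = $26.5200
Optimal lot size Q* = (2 × 62,000 × $176 / $26.52)^½ ≈ 907.15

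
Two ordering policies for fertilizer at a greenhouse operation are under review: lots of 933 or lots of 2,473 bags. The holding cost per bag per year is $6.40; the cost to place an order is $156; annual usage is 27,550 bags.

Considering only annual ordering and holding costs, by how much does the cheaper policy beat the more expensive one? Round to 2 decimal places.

$2,059.46

TC(Q) = (D/Q)S + (Q/2)H
TC(933) = (27,550/933)×156 + (933/2)×6.4 = $7,592.03
TC(2,473) = (27,550/2,473)×156 + (2,473/2)×6.4 = $9,651.49
|ΔTC| = |$7,592.03 − $9,651.49| = $2,059.46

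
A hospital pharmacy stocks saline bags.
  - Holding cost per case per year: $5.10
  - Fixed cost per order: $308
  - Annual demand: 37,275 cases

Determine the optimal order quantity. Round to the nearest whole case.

EOQ = √(2DS/H) = √(2 × 37,275 × 308 / 5.1)
    = √(4,502,235.29) ≈ 2,121.85

2,122 cases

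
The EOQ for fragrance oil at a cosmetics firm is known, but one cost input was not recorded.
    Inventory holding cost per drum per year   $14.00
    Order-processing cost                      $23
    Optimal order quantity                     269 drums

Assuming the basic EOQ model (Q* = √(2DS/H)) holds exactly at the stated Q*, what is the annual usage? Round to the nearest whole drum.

Since Q* = (2DS/H)^½, squaring gives Q*²·H = 2DS.
D = Q²H / (2S) = 269² × 14 / (2 × 23) = 22,022.91

22,023 drums per year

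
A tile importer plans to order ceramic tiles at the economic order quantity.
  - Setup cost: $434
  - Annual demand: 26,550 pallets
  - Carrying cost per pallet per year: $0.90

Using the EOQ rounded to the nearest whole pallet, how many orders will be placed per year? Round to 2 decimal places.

Optimal lot size Q* = (2 × 26,550 × $434 / $0.9)^½ ≈ 5,060.24 → Q = 5,060
Orders per year = D/Q = 26,550 / 5,060 = 5.247

5.25 orders per year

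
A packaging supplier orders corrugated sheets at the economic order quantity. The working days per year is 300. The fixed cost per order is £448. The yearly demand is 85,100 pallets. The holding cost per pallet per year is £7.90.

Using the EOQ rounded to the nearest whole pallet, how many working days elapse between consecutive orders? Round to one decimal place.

11.0 days

Optimal lot size Q* = (2 × 85,100 × £448 / £7.9)^½ ≈ 3,106.74 → Q = 3,107 pallets
Days between orders = 300 / (D/Q) = 300 / 27.390 ≈ 10.953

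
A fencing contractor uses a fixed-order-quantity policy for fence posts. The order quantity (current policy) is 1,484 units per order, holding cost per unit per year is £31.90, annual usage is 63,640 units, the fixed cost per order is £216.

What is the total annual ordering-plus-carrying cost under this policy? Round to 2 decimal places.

Ordering: D/Q × S = 63,640/1,484 × £216 = £9,262.96
Holding:  Q/2 × H = 1,484/2 × £31.9 = £23,669.80
Total = £9,262.96 + £23,669.80 = £32,932.76

£32,932.76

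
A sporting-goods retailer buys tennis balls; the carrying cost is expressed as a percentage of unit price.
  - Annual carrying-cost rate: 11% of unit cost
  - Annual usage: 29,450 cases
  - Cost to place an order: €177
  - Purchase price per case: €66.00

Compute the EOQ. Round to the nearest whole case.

Carrying cost H = €66 × 11% = €7.2600/case/yr
Q* = √(2·D·S / H) = √(2·29,450·177 / 7.26) = √1,435,991.7 ≈ 1,198.33

1,198 cases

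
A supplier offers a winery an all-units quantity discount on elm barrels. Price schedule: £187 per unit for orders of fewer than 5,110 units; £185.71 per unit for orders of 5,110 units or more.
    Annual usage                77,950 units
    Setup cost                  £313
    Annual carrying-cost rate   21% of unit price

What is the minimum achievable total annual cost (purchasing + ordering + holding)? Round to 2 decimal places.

£14,580,511.83

H₁ = 21%×£187 = £39.2700;  H₂ = 21%×£185.71 = £38.9991
EOQ₁ = √(2×77,950×313/39.2700) = 1,114.72  (< 5,110, feasible at tier 1)
EOQ₂ = √(2×77,950×313/38.9991) = 1,118.58  (< 5,110 → use Q = 5,110 at tier-2 price)
TC(tier 1 (EOQ₁), Q≈1,114.7) = £14,620,424.95
TC(tier 2, Q≈5,110.0) = £14,580,511.83
Minimum at tier 2: £14,580,511.83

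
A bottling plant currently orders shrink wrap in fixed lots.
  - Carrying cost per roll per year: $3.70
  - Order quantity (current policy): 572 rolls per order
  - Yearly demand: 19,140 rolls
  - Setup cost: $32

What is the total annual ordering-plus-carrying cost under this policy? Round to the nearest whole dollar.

Orders/yr = 19,140/572 = 33.462; ordering cost = 33.462 × $32 = $1,070.77
Average inventory = 572/2 = 286; holding cost = 286 × $3.7 = $1,058.20
Total = $1,070.77 + $1,058.20 = $2,128.97

$2,129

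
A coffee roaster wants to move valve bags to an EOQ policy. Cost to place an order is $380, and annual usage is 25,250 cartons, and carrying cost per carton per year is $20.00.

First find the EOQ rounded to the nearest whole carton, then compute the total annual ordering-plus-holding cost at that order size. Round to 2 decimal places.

$19,590.82

Q* = √(2·D·S / H) = √(2·25,250·380 / 20) = √959,500.0 ≈ 979.54 → Q = 980 cartons
Annual ordering cost = (D/Q)·S = (25,250/980) × 380 = $9,790.82
Annual holding cost  = (Q/2)·H = (980/2) × 20 = $9,800.00
Total = $9,790.82 + $9,800.00 = $19,590.82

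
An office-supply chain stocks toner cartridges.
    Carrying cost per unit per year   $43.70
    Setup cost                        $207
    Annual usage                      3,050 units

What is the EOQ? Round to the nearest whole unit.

170 units

2DS/H = 2·3,050·207/43.7 = 28,894.74
EOQ = √28,894.74 ≈ 169.98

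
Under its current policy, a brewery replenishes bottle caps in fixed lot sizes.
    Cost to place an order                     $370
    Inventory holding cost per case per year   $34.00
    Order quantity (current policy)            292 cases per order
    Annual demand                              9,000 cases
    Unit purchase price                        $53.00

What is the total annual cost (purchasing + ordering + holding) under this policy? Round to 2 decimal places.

$493,368.11

Ordering: D/Q × S = 9,000/292 × $370 = $11,404.11
Holding:  Q/2 × H = 292/2 × $34 = $4,964.00
Purchase cost = D·C = 9,000 × 53 = $477,000.00
Total = $11,404.11 + $4,964.00 + $477,000.00 = $493,368.11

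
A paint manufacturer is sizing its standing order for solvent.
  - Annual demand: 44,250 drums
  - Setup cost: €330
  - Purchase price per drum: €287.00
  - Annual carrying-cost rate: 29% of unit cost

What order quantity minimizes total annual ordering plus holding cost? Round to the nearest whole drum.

592 drums

Holding cost per drum per year: H = 29% × €287 = €83.2300
Optimal lot size Q* = (2 × 44,250 × €330 / €83.23)^½ ≈ 592.36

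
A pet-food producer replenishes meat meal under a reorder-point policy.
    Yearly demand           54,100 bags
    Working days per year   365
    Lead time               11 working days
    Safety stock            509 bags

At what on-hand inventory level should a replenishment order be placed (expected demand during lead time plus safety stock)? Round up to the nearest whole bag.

2,140 bags

Daily demand d = 54,100 / 365 = 148.219 bags/day
Demand during lead time = 148.219 × 11 = 1,630.41
Reorder point = 1,630.41 + 509 = 2,139.41 → round up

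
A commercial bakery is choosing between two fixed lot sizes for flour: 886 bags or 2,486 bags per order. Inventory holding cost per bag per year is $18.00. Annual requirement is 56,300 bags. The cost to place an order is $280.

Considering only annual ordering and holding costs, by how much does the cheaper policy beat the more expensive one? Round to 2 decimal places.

$2,948.79

For each Q, cost = (D/Q)·S + (Q/2)·H.
TC(886) = (56,300/886)×280 + (886/2)×18 = $25,766.33
TC(2,486) = (56,300/2,486)×280 + (2,486/2)×18 = $28,715.11
Lots of 886 are cheaper by $2,948.79.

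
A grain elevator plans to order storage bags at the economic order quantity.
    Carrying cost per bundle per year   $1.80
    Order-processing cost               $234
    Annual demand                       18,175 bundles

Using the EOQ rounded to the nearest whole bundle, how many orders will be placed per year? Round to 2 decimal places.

2DS/H = 2·18,175·234/1.8 = 4,725,500.00
EOQ = √4,725,500.00 ≈ 2,173.82 → Q = 2,174
N = D/Q = 18,175/2,174 ≈ 8.360 orders/yr

8.36 orders per year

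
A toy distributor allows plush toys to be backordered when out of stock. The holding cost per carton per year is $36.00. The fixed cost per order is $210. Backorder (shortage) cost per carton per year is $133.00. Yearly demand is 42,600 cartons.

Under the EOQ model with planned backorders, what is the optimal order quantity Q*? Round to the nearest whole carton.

795 cartons

Basic EOQ = √(2·42,600·210/36) = 704.982
Backorder adjustment √((H+b)/b) = √((36+133)/133) = 1.1272
Q* = 704.982 × 1.1272 ≈ 794.69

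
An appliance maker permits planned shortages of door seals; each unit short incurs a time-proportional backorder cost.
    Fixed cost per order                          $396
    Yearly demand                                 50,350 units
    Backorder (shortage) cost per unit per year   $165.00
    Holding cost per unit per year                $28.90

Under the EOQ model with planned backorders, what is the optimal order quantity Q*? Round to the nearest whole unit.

Q* = √(2DS/H) · √((H + b)/b)
   = √(2 × 50,350 × 396 / 28.9) · √((28.9 + 165) / 165)
   = 1,174.663 × 1.0840 ≈ 1,273.39

1,273 units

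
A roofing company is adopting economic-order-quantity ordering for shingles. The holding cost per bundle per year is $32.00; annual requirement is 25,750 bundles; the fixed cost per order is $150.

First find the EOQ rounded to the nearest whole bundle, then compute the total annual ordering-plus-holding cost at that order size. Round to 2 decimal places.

2DS/H = 2·25,750·150/32 = 241,406.25
EOQ = √241,406.25 ≈ 491.33 → Q = 491 bundles
Annual ordering cost = (D/Q)·S = (25,750/491) × 150 = $7,866.60
Annual holding cost  = (Q/2)·H = (491/2) × 32 = $7,856.00
Total = $7,866.60 + $7,856.00 = $15,722.60

$15,722.60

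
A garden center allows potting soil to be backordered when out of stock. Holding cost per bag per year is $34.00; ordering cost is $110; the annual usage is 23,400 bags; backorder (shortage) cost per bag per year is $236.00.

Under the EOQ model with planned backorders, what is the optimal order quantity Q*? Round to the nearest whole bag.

416 bags

Q* = √(2DS/H) · √((H + b)/b)
   = √(2 × 23,400 × 110 / 34) · √((34 + 236) / 236)
   = 389.117 × 1.0696 ≈ 416.20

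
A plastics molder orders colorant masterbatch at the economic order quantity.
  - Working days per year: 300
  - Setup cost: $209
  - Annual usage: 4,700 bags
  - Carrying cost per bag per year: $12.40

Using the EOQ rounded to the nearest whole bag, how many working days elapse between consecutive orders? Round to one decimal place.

Optimal lot size Q* = (2 × 4,700 × $209 / $12.4)^½ ≈ 398.04 → Q = 398 bags
T = Q/D × 300 days = 398/4,700 × 300 = 25.404 days

25.4 days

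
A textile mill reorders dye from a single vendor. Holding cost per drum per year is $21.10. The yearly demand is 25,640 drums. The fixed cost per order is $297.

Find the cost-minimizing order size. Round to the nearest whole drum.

850 drums

Optimal lot size Q* = (2 × 25,640 × $297 / $21.1)^½ ≈ 849.59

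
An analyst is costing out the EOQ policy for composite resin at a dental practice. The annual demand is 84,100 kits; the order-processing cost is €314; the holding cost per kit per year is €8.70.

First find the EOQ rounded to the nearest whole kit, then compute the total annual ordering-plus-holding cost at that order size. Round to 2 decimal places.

EOQ = √(2DS/H) = √(2 × 84,100 × 314 / 8.7)
    = √(6,070,666.67) ≈ 2,463.87 → Q = 2,464 kits
Ordering: D/Q × S = 84,100/2,464 × €314 = €10,717.29
Holding:  Q/2 × H = 2,464/2 × €8.7 = €10,718.40
Total = €10,717.29 + €10,718.40 = €21,435.69

€21,435.69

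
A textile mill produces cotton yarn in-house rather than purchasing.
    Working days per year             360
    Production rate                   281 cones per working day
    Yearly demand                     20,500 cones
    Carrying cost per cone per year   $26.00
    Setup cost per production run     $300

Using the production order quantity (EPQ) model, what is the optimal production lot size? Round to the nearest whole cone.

770 cones

d = 20,500/360 = 56.9444 cones/day;  effective holding cost H(1 − d/p) = 26·(1 − 56.9444/281) = 20.73112
Q* = √(2DS / H_eff) = √(2·20,500·300 / 20.73112) ≈ 770.27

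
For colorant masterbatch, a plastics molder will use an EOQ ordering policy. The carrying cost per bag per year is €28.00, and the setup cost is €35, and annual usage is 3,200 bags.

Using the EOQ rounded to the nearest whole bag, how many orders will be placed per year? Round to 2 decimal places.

35.96 orders per year

2DS/H = 2·3,200·35/28 = 8,000.00
EOQ = √8,000.00 ≈ 89.44 → Q = 89
N = D/Q = 3,200/89 ≈ 35.955 orders/yr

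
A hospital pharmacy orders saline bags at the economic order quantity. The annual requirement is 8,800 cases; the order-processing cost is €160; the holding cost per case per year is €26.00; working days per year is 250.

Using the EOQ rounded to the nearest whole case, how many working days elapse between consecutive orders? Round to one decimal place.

Q* = √(2·D·S / H) = √(2·8,800·160 / 26) = √108,307.7 ≈ 329.10 → Q = 329 cases
Cycle time = (working days × Q)/D = (250 × 329) / 8,800 = 9.347 days

9.3 days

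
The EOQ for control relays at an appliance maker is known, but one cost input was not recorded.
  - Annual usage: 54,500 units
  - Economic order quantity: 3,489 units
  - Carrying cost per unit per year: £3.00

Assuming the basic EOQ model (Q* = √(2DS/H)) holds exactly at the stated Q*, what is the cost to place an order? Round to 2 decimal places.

Since Q* = (2DS/H)^½, squaring gives Q*²·H = 2DS.
S = Q²H / (2D) = 3,489² × 3 / (2 × 54,500) = 335.0400

£335.04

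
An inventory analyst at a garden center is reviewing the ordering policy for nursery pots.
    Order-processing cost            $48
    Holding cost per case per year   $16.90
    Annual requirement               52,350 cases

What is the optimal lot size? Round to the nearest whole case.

Q* = √(2·D·S / H) = √(2·52,350·48 / 16.9) = √297,372.8 ≈ 545.32

545 cases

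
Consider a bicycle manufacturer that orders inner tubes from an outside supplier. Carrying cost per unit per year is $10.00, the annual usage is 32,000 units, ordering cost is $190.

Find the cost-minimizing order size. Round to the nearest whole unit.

1,103 units

Optimal lot size Q* = (2 × 32,000 × $190 / $10)^½ ≈ 1,102.72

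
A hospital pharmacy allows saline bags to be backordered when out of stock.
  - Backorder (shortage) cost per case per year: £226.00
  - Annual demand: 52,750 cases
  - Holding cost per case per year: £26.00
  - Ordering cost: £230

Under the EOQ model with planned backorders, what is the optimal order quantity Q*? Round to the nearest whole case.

1,020 cases

Q* = √(2DS/H) · √((H + b)/b)
   = √(2 × 52,750 × 230 / 26) · √((26 + 226) / 226)
   = 966.059 × 1.0560 ≈ 1,020.12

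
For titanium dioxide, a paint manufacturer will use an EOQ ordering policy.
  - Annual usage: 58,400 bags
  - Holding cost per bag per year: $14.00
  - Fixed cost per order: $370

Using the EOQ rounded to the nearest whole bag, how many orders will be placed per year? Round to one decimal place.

Q* = √(2·D·S / H) = √(2·58,400·370 / 14) = √3,086,857.1 ≈ 1,756.95 → Q = 1,757
Orders per year = D/Q = 58,400 / 1,757 = 33.238

33.2 orders per year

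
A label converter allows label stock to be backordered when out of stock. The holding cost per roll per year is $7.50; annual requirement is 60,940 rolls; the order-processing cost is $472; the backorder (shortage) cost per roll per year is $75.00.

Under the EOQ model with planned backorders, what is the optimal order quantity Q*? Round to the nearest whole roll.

Q* = √(2DS/H) · √((H + b)/b)
   = √(2 × 60,940 × 472 / 7.5) · √((7.5 + 75) / 75)
   = 2,769.533 × 1.0488 ≈ 2,904.71

2,905 rolls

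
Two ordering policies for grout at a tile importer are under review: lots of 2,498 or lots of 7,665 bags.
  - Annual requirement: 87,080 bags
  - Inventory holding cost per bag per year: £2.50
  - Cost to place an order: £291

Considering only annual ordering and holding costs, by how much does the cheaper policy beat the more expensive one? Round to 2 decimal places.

Annual cost at Q: ordering D·S/Q plus holding Q·H/2.
TC(2,498) = (87,080/2,498)×291 + (2,498/2)×2.5 = £13,266.73
TC(7,665) = (87,080/7,665)×291 + (7,665/2)×2.5 = £12,887.22
Cheaper: Q = 7,665.  Difference = £379.50

£379.50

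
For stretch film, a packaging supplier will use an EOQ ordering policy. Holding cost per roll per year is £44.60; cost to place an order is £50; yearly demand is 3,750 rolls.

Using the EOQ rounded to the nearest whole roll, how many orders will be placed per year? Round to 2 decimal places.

EOQ = √(2DS/H) = √(2 × 3,750 × 50 / 44.6)
    = √(8,408.07) ≈ 91.70 → Q = 92
N = D/Q = 3,750/92 ≈ 40.761 orders/yr

40.76 orders per year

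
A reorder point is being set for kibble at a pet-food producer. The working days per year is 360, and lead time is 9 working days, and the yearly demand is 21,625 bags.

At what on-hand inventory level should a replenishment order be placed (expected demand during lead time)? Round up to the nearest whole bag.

Daily demand d = 21,625 / 360 = 60.069 bags/day
Demand during lead time = 60.069 × 9 = 540.62
Reorder point = 540.62 → round up

541 bags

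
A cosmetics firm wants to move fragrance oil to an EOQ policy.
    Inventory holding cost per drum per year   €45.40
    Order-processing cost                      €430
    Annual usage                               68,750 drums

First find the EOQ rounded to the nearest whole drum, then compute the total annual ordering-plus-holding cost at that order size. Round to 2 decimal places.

€51,809.99

Q* = √(2·D·S / H) = √(2·68,750·430 / 45.4) = √1,302,312.8 ≈ 1,141.19 → Q = 1,141 drums
Orders/yr = 68,750/1,141 = 60.254; ordering cost = 60.254 × €430 = €25,909.29
Average inventory = 1,141/2 = 570.5; holding cost = 570.5 × €45.4 = €25,900.70
Total = €25,909.29 + €25,900.70 = €51,809.99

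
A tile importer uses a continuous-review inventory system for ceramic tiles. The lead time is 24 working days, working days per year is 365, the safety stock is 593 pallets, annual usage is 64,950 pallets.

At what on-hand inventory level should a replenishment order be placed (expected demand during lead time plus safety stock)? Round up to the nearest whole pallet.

4,864 pallets

Daily demand d = 64,950 / 365 = 177.945 pallets/day
Demand during lead time = 177.945 × 24 = 4,270.68
Reorder point = 4,270.68 + 593 = 4,863.68 → round up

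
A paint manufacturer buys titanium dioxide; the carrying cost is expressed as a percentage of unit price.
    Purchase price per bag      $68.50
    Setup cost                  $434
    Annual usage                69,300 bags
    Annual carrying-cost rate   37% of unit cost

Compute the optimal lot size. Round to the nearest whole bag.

1,541 bags

Carrying cost H = $68.5 × 37% = $25.3450/bag/yr
Q* = √(2·D·S / H) = √(2·69,300·434 / 25.345) = √2,373,343.9 ≈ 1,540.57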